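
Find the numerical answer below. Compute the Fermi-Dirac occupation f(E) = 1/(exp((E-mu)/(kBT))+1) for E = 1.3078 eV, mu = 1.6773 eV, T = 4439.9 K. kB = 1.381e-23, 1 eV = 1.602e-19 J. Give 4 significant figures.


Step 1: (E - mu) = 1.3078 - 1.6773 = -0.3695 eV
Step 2: Convert: (E-mu)*eV = -5.919e-20 J
Step 3: x = (E-mu)*eV/(kB*T) = -0.9654
Step 4: f = 1/(exp(-0.9654)+1) = 0.7242

0.7242


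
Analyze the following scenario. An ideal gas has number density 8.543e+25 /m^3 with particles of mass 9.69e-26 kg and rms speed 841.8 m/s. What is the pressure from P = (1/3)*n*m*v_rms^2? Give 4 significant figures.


Step 1: v_rms^2 = 841.8^2 = 7.086e+05
Step 2: n*m = 8.543e+25*9.69e-26 = 8.278
Step 3: P = (1/3)*8.278*7.086e+05 = 1.955e+06 Pa

1.955e+06


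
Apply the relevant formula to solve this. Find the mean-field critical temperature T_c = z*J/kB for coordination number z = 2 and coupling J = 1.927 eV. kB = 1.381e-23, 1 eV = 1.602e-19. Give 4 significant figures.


Step 1: z*J = 2*1.927 = 3.854 eV
Step 2: Convert to Joules: 3.854*1.602e-19 = 6.174e-19 J
Step 3: T_c = 6.174e-19 / 1.381e-23 = 4.471e+04 K

4.471e+04


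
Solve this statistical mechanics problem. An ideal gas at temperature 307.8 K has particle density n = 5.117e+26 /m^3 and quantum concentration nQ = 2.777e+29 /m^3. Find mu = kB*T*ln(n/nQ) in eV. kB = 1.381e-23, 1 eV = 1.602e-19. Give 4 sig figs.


Step 1: n/nQ = 5.117e+26/2.777e+29 = 0.001843
Step 2: ln(n/nQ) = -6.297
Step 3: mu = kB*T*ln(n/nQ) = 4.251e-21*-6.297 = -2.676e-20 J
Step 4: Convert to eV: -2.676e-20/1.602e-19 = -0.1671 eV

-0.1671


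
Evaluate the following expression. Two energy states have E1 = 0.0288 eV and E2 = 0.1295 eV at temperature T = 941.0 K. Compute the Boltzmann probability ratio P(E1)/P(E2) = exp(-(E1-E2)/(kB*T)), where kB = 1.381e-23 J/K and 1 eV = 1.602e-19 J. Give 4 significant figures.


Step 1: Compute energy difference dE = E1 - E2 = 0.0288 - 0.1295 = -0.1007 eV
Step 2: Convert to Joules: dE_J = -0.1007 * 1.602e-19 = -1.613e-20 J
Step 3: Compute exponent = -dE_J / (kB * T) = -(-1.613e-20) / (1.381e-23 * 941.0) = 1.241
Step 4: P(E1)/P(E2) = exp(1.241) = 3.46

3.46


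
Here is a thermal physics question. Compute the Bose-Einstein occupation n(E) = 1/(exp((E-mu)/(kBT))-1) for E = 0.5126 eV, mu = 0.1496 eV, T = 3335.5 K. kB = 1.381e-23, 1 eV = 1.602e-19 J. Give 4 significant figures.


Step 1: (E - mu) = 0.363 eV
Step 2: x = (E-mu)*eV/(kB*T) = 0.363*1.602e-19/(1.381e-23*3335.5) = 1.262
Step 3: exp(x) = 3.534
Step 4: n = 1/(exp(x)-1) = 0.3946

0.3946


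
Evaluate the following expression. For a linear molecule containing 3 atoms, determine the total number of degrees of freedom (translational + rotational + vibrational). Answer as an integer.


Step 1: Translational DOF = 3
Step 2: Rotational DOF (linear) = 2
Step 3: Vibrational DOF = 3*3 - 5 = 4
Step 4: Total = 3 + 2 + 4 = 9

9


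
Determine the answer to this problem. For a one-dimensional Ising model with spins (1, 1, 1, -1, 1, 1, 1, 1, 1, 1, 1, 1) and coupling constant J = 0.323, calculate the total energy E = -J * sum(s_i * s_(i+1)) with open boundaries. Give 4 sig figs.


Step 1: Nearest-neighbor products: 1, 1, -1, -1, 1, 1, 1, 1, 1, 1, 1
Step 2: Sum of products = 7
Step 3: E = -0.323 * 7 = -2.261

-2.261


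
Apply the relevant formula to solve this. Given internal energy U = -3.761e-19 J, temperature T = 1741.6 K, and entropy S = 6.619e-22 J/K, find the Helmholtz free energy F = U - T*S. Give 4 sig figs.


Step 1: T*S = 1741.6 * 6.619e-22 = 1.153e-18 J
Step 2: F = U - T*S = -3.761e-19 - 1.153e-18
Step 3: F = -1.529e-18 J

-1.529e-18


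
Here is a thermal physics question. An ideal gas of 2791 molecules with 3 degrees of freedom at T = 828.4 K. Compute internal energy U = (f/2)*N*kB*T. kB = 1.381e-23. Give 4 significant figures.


Step 1: f/2 = 3/2 = 1.5
Step 2: N*kB*T = 2791*1.381e-23*828.4 = 3.193e-17
Step 3: U = 1.5 * 3.193e-17 = 4.789e-17 J

4.789e-17


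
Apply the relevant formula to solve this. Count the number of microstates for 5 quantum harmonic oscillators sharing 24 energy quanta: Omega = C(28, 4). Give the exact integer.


Step 1: Use binomial coefficient C(28, 4)
Step 2: Numerator = 28! / 24!
Step 3: Denominator = 4!
Step 4: Omega = 20475

20475


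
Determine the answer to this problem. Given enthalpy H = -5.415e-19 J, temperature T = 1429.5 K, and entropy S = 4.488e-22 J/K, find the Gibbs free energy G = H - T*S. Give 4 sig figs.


Step 1: T*S = 1429.5 * 4.488e-22 = 6.416e-19 J
Step 2: G = H - T*S = -5.415e-19 - 6.416e-19
Step 3: G = -1.183e-18 J

-1.183e-18


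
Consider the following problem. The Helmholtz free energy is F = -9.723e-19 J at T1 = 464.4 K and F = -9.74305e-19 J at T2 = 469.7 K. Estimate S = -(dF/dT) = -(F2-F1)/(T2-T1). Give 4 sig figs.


Step 1: dF = F2 - F1 = -9.74305e-19 - (-9.723e-19) = -2.005e-21 J
Step 2: dT = T2 - T1 = 469.7 - 464.4 = 5.3 K
Step 3: S = -dF/dT = -(-2.005e-21)/5.3 = 3.783e-22 J/K

3.783e-22


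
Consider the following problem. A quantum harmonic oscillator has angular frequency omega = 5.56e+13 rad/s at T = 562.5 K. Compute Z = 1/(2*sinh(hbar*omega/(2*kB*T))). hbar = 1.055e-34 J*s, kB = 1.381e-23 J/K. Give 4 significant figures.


Step 1: Compute x = hbar*omega/(kB*T) = 1.055e-34*5.56e+13/(1.381e-23*562.5) = 0.7551
Step 2: x/2 = 0.3776
Step 3: sinh(x/2) = 0.3866
Step 4: Z = 1/(2*0.3866) = 1.293

1.293


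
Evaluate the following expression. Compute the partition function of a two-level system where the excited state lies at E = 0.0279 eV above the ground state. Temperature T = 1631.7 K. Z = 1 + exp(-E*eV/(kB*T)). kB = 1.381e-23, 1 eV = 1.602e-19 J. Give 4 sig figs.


Step 1: Compute beta*E = E*eV/(kB*T) = 0.0279*1.602e-19/(1.381e-23*1631.7) = 0.1984
Step 2: exp(-beta*E) = exp(-0.1984) = 0.8201
Step 3: Z = 1 + 0.8201 = 1.82

1.82


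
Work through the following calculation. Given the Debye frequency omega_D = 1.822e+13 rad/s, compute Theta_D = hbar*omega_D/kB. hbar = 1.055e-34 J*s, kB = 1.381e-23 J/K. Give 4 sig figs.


Step 1: hbar*omega_D = 1.055e-34 * 1.822e+13 = 1.922e-21 J
Step 2: Theta_D = 1.922e-21 / 1.381e-23
Step 3: Theta_D = 139.2 K

139.2


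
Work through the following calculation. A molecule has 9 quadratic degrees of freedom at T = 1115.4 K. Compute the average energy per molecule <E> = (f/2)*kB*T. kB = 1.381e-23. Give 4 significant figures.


Step 1: f/2 = 9/2 = 4.5
Step 2: kB*T = 1.381e-23 * 1115.4 = 1.54e-20
Step 3: <E> = 4.5 * 1.54e-20 = 6.932e-20 J

6.932e-20


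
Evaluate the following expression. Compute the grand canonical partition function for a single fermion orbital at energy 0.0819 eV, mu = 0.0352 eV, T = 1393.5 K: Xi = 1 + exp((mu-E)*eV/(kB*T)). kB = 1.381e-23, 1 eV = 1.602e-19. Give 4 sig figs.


Step 1: (mu - E) = 0.0352 - 0.0819 = -0.0467 eV
Step 2: x = (mu-E)*eV/(kB*T) = -0.0467*1.602e-19/(1.381e-23*1393.5) = -0.3888
Step 3: exp(x) = 0.6779
Step 4: Xi = 1 + 0.6779 = 1.678

1.678


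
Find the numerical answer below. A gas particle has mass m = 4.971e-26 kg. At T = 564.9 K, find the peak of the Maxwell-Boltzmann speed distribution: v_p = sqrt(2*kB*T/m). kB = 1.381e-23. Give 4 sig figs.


Step 1: Numerator = 2*kB*T = 2*1.381e-23*564.9 = 1.56e-20
Step 2: Ratio = 1.56e-20 / 4.971e-26 = 3.139e+05
Step 3: v_p = sqrt(3.139e+05) = 560.2 m/s

560.2


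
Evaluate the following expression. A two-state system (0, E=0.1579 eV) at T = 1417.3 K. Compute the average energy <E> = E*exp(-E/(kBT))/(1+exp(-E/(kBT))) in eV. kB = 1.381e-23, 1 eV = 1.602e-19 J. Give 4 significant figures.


Step 1: beta*E = 0.1579*1.602e-19/(1.381e-23*1417.3) = 1.292
Step 2: exp(-beta*E) = 0.2746
Step 3: <E> = 0.1579*0.2746/(1+0.2746) = 0.03402 eV

0.03402


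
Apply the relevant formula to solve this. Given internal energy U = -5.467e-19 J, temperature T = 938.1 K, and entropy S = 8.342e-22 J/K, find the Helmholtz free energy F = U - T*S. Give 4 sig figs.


Step 1: T*S = 938.1 * 8.342e-22 = 7.826e-19 J
Step 2: F = U - T*S = -5.467e-19 - 7.826e-19
Step 3: F = -1.329e-18 J

-1.329e-18


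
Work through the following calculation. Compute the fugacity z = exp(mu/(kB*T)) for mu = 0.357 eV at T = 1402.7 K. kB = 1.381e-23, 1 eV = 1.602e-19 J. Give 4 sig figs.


Step 1: Convert mu to Joules: 0.357*1.602e-19 = 5.719e-20 J
Step 2: kB*T = 1.381e-23*1402.7 = 1.937e-20 J
Step 3: mu/(kB*T) = 2.952
Step 4: z = exp(2.952) = 19.15

19.15


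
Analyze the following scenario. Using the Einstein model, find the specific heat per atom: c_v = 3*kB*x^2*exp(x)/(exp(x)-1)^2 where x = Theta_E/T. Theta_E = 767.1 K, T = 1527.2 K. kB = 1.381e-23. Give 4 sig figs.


Step 1: x = Theta_E/T = 767.1/1527.2 = 0.5023
Step 2: x^2 = 0.2523
Step 3: exp(x) = 1.653
Step 4: c_v = 3*1.381e-23*0.2523*1.653/(1.653-1)^2 = 4.057e-23

4.057e-23


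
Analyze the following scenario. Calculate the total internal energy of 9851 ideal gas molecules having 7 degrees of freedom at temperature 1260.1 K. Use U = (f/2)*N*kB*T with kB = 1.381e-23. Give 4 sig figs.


Step 1: f/2 = 7/2 = 3.5
Step 2: N*kB*T = 9851*1.381e-23*1260.1 = 1.714e-16
Step 3: U = 3.5 * 1.714e-16 = 6e-16 J

6e-16


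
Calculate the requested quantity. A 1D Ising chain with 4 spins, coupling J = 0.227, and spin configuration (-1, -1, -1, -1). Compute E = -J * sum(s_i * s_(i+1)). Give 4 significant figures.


Step 1: Nearest-neighbor products: 1, 1, 1
Step 2: Sum of products = 3
Step 3: E = -0.227 * 3 = -0.681

-0.681


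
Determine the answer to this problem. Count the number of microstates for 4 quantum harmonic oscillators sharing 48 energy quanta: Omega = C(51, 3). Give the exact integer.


Step 1: Use binomial coefficient C(51, 3)
Step 2: Numerator = 51! / 48!
Step 3: Denominator = 3!
Step 4: Omega = 20825

20825


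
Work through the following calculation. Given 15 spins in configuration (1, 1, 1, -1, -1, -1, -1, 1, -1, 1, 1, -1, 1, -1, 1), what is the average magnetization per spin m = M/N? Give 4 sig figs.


Step 1: Count up spins (+1): 8, down spins (-1): 7
Step 2: Total magnetization M = 8 - 7 = 1
Step 3: m = M/N = 1/15 = 0.06667

0.06667


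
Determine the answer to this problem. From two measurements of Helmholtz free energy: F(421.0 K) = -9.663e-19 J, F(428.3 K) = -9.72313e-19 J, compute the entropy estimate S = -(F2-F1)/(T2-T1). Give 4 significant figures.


Step 1: dF = F2 - F1 = -9.72313e-19 - (-9.663e-19) = -6.013e-21 J
Step 2: dT = T2 - T1 = 428.3 - 421.0 = 7.3 K
Step 3: S = -dF/dT = -(-6.013e-21)/7.3 = 8.237e-22 J/K

8.237e-22


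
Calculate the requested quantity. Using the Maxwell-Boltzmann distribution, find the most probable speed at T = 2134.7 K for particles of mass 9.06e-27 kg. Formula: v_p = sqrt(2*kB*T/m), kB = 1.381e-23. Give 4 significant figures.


Step 1: Numerator = 2*kB*T = 2*1.381e-23*2134.7 = 5.896e-20
Step 2: Ratio = 5.896e-20 / 9.06e-27 = 6.508e+06
Step 3: v_p = sqrt(6.508e+06) = 2551 m/s

2551


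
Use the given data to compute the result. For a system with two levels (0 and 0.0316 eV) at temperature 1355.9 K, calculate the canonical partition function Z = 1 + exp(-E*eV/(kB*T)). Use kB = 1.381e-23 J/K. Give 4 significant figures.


Step 1: Compute beta*E = E*eV/(kB*T) = 0.0316*1.602e-19/(1.381e-23*1355.9) = 0.2704
Step 2: exp(-beta*E) = exp(-0.2704) = 0.7631
Step 3: Z = 1 + 0.7631 = 1.763

1.763


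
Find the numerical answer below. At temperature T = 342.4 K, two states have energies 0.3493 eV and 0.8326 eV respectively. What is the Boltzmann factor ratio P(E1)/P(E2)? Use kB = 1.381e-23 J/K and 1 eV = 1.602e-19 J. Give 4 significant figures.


Step 1: Compute energy difference dE = E1 - E2 = 0.3493 - 0.8326 = -0.4833 eV
Step 2: Convert to Joules: dE_J = -0.4833 * 1.602e-19 = -7.742e-20 J
Step 3: Compute exponent = -dE_J / (kB * T) = -(-7.742e-20) / (1.381e-23 * 342.4) = 16.37
Step 4: P(E1)/P(E2) = exp(16.37) = 1.291e+07

1.291e+07


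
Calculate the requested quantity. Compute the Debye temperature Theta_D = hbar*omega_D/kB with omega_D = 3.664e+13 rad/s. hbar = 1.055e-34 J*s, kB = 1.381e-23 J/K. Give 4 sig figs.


Step 1: hbar*omega_D = 1.055e-34 * 3.664e+13 = 3.866e-21 J
Step 2: Theta_D = 3.866e-21 / 1.381e-23
Step 3: Theta_D = 279.9 K

279.9


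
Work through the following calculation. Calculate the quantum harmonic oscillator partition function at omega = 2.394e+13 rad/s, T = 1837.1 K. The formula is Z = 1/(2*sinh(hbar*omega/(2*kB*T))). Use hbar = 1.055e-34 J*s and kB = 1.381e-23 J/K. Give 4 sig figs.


Step 1: Compute x = hbar*omega/(kB*T) = 1.055e-34*2.394e+13/(1.381e-23*1837.1) = 0.09955
Step 2: x/2 = 0.04978
Step 3: sinh(x/2) = 0.0498
Step 4: Z = 1/(2*0.0498) = 10.04

10.04


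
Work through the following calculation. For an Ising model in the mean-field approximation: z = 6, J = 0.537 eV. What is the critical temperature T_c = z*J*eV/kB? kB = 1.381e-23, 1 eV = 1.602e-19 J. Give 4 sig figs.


Step 1: z*J = 6*0.537 = 3.222 eV
Step 2: Convert to Joules: 3.222*1.602e-19 = 5.162e-19 J
Step 3: T_c = 5.162e-19 / 1.381e-23 = 3.738e+04 K

3.738e+04


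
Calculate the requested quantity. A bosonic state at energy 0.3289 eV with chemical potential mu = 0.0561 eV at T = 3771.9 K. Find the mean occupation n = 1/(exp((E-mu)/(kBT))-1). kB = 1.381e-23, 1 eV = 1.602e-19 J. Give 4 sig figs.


Step 1: (E - mu) = 0.2728 eV
Step 2: x = (E-mu)*eV/(kB*T) = 0.2728*1.602e-19/(1.381e-23*3771.9) = 0.839
Step 3: exp(x) = 2.314
Step 4: n = 1/(exp(x)-1) = 0.761

0.761


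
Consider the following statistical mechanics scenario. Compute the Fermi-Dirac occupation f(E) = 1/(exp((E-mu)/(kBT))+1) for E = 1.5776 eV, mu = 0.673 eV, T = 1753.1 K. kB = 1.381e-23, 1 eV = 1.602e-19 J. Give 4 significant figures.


Step 1: (E - mu) = 1.5776 - 0.673 = 0.9046 eV
Step 2: Convert: (E-mu)*eV = 1.449e-19 J
Step 3: x = (E-mu)*eV/(kB*T) = 5.986
Step 4: f = 1/(exp(5.986)+1) = 0.002508

0.002508


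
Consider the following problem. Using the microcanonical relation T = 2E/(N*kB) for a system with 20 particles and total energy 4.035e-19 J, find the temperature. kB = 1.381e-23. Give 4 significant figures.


Step 1: Numerator = 2*E = 2*4.035e-19 = 8.07e-19 J
Step 2: Denominator = N*kB = 20*1.381e-23 = 2.762e-22
Step 3: T = 8.07e-19 / 2.762e-22 = 2922 K

2922


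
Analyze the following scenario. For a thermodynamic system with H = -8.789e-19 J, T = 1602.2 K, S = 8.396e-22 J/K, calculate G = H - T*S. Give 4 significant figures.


Step 1: T*S = 1602.2 * 8.396e-22 = 1.345e-18 J
Step 2: G = H - T*S = -8.789e-19 - 1.345e-18
Step 3: G = -2.224e-18 J

-2.224e-18


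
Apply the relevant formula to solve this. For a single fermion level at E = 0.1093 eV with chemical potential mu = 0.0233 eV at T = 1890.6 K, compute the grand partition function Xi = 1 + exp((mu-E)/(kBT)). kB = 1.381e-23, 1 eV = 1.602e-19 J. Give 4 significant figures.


Step 1: (mu - E) = 0.0233 - 0.1093 = -0.086 eV
Step 2: x = (mu-E)*eV/(kB*T) = -0.086*1.602e-19/(1.381e-23*1890.6) = -0.5277
Step 3: exp(x) = 0.59
Step 4: Xi = 1 + 0.59 = 1.59

1.59


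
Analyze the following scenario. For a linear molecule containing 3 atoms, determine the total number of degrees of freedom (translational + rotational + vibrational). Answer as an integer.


Step 1: Translational DOF = 3
Step 2: Rotational DOF (linear) = 2
Step 3: Vibrational DOF = 3*3 - 5 = 4
Step 4: Total = 3 + 2 + 4 = 9

9


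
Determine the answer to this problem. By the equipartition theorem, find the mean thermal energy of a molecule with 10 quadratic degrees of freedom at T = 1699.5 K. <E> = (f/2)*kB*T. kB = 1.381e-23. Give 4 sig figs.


Step 1: f/2 = 10/2 = 5
Step 2: kB*T = 1.381e-23 * 1699.5 = 2.347e-20
Step 3: <E> = 5 * 2.347e-20 = 1.174e-19 J

1.174e-19


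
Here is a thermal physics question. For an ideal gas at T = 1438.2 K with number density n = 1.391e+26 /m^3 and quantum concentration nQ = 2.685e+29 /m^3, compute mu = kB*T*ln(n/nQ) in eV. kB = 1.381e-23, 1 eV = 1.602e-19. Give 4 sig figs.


Step 1: n/nQ = 1.391e+26/2.685e+29 = 0.0005181
Step 2: ln(n/nQ) = -7.565
Step 3: mu = kB*T*ln(n/nQ) = 1.986e-20*-7.565 = -1.503e-19 J
Step 4: Convert to eV: -1.503e-19/1.602e-19 = -0.938 eV

-0.938


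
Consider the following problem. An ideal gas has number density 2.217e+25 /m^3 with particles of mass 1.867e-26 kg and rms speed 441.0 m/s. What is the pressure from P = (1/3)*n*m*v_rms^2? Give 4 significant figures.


Step 1: v_rms^2 = 441.0^2 = 1.945e+05
Step 2: n*m = 2.217e+25*1.867e-26 = 0.4139
Step 3: P = (1/3)*0.4139*1.945e+05 = 2.683e+04 Pa

2.683e+04


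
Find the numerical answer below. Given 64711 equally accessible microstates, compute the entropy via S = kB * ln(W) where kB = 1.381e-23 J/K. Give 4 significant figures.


Step 1: ln(W) = ln(64711) = 11.08
Step 2: S = kB * ln(W) = 1.381e-23 * 11.08
Step 3: S = 1.53e-22 J/K

1.53e-22


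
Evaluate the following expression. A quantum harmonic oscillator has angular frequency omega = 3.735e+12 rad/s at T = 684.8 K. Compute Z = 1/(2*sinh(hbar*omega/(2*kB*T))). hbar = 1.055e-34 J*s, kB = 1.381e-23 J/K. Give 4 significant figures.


Step 1: Compute x = hbar*omega/(kB*T) = 1.055e-34*3.735e+12/(1.381e-23*684.8) = 0.04167
Step 2: x/2 = 0.02083
Step 3: sinh(x/2) = 0.02083
Step 4: Z = 1/(2*0.02083) = 24

24


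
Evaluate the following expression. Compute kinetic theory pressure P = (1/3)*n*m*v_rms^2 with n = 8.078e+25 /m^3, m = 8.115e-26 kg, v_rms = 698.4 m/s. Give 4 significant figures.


Step 1: v_rms^2 = 698.4^2 = 4.878e+05
Step 2: n*m = 8.078e+25*8.115e-26 = 6.555
Step 3: P = (1/3)*6.555*4.878e+05 = 1.066e+06 Pa

1.066e+06


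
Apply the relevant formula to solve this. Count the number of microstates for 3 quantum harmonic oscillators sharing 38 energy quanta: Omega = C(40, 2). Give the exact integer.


Step 1: Use binomial coefficient C(40, 2)
Step 2: Numerator = 40! / 38!
Step 3: Denominator = 2!
Step 4: Omega = 780

780


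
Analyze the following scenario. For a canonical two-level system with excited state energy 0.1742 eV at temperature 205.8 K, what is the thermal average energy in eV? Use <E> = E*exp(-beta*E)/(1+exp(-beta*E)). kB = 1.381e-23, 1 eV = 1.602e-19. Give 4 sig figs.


Step 1: beta*E = 0.1742*1.602e-19/(1.381e-23*205.8) = 9.819
Step 2: exp(-beta*E) = 5.44e-05
Step 3: <E> = 0.1742*5.44e-05/(1+5.44e-05) = 9.476e-06 eV

9.476e-06


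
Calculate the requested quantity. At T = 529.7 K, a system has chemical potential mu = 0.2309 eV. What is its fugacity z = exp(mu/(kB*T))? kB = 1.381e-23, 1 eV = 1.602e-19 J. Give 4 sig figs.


Step 1: Convert mu to Joules: 0.2309*1.602e-19 = 3.699e-20 J
Step 2: kB*T = 1.381e-23*529.7 = 7.315e-21 J
Step 3: mu/(kB*T) = 5.057
Step 4: z = exp(5.057) = 157.1

157.1


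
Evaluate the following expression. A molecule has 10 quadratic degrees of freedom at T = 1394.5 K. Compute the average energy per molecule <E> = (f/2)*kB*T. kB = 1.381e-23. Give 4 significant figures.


Step 1: f/2 = 10/2 = 5
Step 2: kB*T = 1.381e-23 * 1394.5 = 1.926e-20
Step 3: <E> = 5 * 1.926e-20 = 9.629e-20 J

9.629e-20


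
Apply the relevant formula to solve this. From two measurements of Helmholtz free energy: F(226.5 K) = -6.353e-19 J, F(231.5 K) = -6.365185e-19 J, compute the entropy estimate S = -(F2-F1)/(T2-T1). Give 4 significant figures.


Step 1: dF = F2 - F1 = -6.365185e-19 - (-6.353e-19) = -1.2185e-21 J
Step 2: dT = T2 - T1 = 231.5 - 226.5 = 5 K
Step 3: S = -dF/dT = -(-1.2185e-21)/5 = 2.437e-22 J/K

2.437e-22


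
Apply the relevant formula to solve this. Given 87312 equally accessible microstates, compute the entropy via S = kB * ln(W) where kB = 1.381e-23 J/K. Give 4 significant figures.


Step 1: ln(W) = ln(87312) = 11.38
Step 2: S = kB * ln(W) = 1.381e-23 * 11.38
Step 3: S = 1.571e-22 J/K

1.571e-22


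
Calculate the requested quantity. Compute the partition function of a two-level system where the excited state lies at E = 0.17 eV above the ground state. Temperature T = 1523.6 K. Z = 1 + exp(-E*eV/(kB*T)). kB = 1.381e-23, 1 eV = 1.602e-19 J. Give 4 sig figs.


Step 1: Compute beta*E = E*eV/(kB*T) = 0.17*1.602e-19/(1.381e-23*1523.6) = 1.294
Step 2: exp(-beta*E) = exp(-1.294) = 0.2741
Step 3: Z = 1 + 0.2741 = 1.274

1.274


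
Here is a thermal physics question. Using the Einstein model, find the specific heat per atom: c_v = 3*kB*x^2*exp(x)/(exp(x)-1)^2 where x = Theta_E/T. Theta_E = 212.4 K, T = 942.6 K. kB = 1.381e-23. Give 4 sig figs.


Step 1: x = Theta_E/T = 212.4/942.6 = 0.2253
Step 2: x^2 = 0.05078
Step 3: exp(x) = 1.253
Step 4: c_v = 3*1.381e-23*0.05078*1.253/(1.253-1)^2 = 4.126e-23

4.126e-23


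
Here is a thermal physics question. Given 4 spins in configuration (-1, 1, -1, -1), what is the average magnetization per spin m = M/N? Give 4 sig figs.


Step 1: Count up spins (+1): 1, down spins (-1): 3
Step 2: Total magnetization M = 1 - 3 = -2
Step 3: m = M/N = -2/4 = -0.5

-0.5


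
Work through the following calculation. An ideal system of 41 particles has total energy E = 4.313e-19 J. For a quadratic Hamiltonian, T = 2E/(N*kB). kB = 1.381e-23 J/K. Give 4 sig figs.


Step 1: Numerator = 2*E = 2*4.313e-19 = 8.626e-19 J
Step 2: Denominator = N*kB = 41*1.381e-23 = 5.662e-22
Step 3: T = 8.626e-19 / 5.662e-22 = 1523 K

1523


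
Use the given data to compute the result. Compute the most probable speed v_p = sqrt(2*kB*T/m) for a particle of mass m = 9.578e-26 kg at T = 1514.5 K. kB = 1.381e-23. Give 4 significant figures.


Step 1: Numerator = 2*kB*T = 2*1.381e-23*1514.5 = 4.183e-20
Step 2: Ratio = 4.183e-20 / 9.578e-26 = 4.367e+05
Step 3: v_p = sqrt(4.367e+05) = 660.9 m/s

660.9


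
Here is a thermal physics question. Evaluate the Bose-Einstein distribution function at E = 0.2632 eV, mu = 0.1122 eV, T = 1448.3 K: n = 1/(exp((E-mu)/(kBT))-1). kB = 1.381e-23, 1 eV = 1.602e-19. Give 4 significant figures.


Step 1: (E - mu) = 0.151 eV
Step 2: x = (E-mu)*eV/(kB*T) = 0.151*1.602e-19/(1.381e-23*1448.3) = 1.209
Step 3: exp(x) = 3.352
Step 4: n = 1/(exp(x)-1) = 0.4252

0.4252


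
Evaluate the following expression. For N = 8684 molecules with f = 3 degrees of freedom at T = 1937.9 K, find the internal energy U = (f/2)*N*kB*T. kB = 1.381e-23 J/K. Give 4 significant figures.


Step 1: f/2 = 3/2 = 1.5
Step 2: N*kB*T = 8684*1.381e-23*1937.9 = 2.324e-16
Step 3: U = 1.5 * 2.324e-16 = 3.486e-16 J

3.486e-16


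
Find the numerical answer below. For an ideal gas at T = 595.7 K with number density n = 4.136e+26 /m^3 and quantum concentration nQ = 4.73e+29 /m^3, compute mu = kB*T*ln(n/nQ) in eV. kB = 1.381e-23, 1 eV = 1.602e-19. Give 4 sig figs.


Step 1: n/nQ = 4.136e+26/4.73e+29 = 0.0008744
Step 2: ln(n/nQ) = -7.042
Step 3: mu = kB*T*ln(n/nQ) = 8.227e-21*-7.042 = -5.793e-20 J
Step 4: Convert to eV: -5.793e-20/1.602e-19 = -0.3616 eV

-0.3616


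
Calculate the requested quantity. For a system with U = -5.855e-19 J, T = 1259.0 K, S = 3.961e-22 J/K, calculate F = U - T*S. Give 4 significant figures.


Step 1: T*S = 1259.0 * 3.961e-22 = 4.987e-19 J
Step 2: F = U - T*S = -5.855e-19 - 4.987e-19
Step 3: F = -1.084e-18 J

-1.084e-18


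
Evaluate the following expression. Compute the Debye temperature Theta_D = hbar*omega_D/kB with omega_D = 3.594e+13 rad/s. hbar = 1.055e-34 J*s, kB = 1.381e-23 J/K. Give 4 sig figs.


Step 1: hbar*omega_D = 1.055e-34 * 3.594e+13 = 3.792e-21 J
Step 2: Theta_D = 3.792e-21 / 1.381e-23
Step 3: Theta_D = 274.6 K

274.6


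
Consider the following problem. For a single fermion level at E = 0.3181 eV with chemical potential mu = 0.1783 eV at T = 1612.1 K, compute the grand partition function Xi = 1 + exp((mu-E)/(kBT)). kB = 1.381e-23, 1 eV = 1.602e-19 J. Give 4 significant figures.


Step 1: (mu - E) = 0.1783 - 0.3181 = -0.1398 eV
Step 2: x = (mu-E)*eV/(kB*T) = -0.1398*1.602e-19/(1.381e-23*1612.1) = -1.006
Step 3: exp(x) = 0.3657
Step 4: Xi = 1 + 0.3657 = 1.366

1.366


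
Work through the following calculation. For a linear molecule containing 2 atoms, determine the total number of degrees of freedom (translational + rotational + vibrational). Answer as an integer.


Step 1: Translational DOF = 3
Step 2: Rotational DOF (linear) = 2
Step 3: Vibrational DOF = 3*2 - 5 = 1
Step 4: Total = 3 + 2 + 1 = 6

6


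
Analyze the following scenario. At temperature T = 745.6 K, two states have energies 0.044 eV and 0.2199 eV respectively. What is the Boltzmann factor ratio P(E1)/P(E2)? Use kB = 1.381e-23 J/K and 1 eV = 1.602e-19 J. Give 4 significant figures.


Step 1: Compute energy difference dE = E1 - E2 = 0.044 - 0.2199 = -0.1759 eV
Step 2: Convert to Joules: dE_J = -0.1759 * 1.602e-19 = -2.818e-20 J
Step 3: Compute exponent = -dE_J / (kB * T) = -(-2.818e-20) / (1.381e-23 * 745.6) = 2.737
Step 4: P(E1)/P(E2) = exp(2.737) = 15.44

15.44


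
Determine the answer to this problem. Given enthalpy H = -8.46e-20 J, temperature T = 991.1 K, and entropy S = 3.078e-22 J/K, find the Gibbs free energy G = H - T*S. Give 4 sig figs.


Step 1: T*S = 991.1 * 3.078e-22 = 3.051e-19 J
Step 2: G = H - T*S = -8.46e-20 - 3.051e-19
Step 3: G = -3.897e-19 J

-3.897e-19


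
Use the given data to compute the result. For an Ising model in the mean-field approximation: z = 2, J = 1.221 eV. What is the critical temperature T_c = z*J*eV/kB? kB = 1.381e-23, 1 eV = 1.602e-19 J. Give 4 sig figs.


Step 1: z*J = 2*1.221 = 2.442 eV
Step 2: Convert to Joules: 2.442*1.602e-19 = 3.912e-19 J
Step 3: T_c = 3.912e-19 / 1.381e-23 = 2.833e+04 K

2.833e+04


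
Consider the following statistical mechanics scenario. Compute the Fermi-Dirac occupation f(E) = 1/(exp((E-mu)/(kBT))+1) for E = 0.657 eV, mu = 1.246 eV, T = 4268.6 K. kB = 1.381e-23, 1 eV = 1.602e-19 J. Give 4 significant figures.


Step 1: (E - mu) = 0.657 - 1.246 = -0.589 eV
Step 2: Convert: (E-mu)*eV = -9.436e-20 J
Step 3: x = (E-mu)*eV/(kB*T) = -1.601
Step 4: f = 1/(exp(-1.601)+1) = 0.8321

0.8321


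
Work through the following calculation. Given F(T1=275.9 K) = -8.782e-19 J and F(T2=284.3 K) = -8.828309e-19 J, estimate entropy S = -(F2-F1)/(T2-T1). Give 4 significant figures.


Step 1: dF = F2 - F1 = -8.828309e-19 - (-8.782e-19) = -4.6309e-21 J
Step 2: dT = T2 - T1 = 284.3 - 275.9 = 8.4 K
Step 3: S = -dF/dT = -(-4.6309e-21)/8.4 = 5.513e-22 J/K

5.513e-22


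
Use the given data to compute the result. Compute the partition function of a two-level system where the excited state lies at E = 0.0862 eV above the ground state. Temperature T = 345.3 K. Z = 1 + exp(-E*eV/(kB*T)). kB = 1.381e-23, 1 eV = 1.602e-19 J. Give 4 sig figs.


Step 1: Compute beta*E = E*eV/(kB*T) = 0.0862*1.602e-19/(1.381e-23*345.3) = 2.896
Step 2: exp(-beta*E) = exp(-2.896) = 0.05525
Step 3: Z = 1 + 0.05525 = 1.055

1.055


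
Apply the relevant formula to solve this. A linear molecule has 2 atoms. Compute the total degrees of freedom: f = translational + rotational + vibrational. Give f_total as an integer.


Step 1: Translational DOF = 3
Step 2: Rotational DOF (linear) = 2
Step 3: Vibrational DOF = 3*2 - 5 = 1
Step 4: Total = 3 + 2 + 1 = 6

6


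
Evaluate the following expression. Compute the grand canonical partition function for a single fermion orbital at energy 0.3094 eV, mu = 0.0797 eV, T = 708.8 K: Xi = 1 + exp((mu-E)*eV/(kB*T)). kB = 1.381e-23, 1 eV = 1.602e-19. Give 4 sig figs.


Step 1: (mu - E) = 0.0797 - 0.3094 = -0.2297 eV
Step 2: x = (mu-E)*eV/(kB*T) = -0.2297*1.602e-19/(1.381e-23*708.8) = -3.759
Step 3: exp(x) = 0.0233
Step 4: Xi = 1 + 0.0233 = 1.023

1.023


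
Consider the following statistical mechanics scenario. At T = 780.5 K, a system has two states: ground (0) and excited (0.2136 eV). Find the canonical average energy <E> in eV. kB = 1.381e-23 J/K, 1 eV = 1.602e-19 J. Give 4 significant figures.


Step 1: beta*E = 0.2136*1.602e-19/(1.381e-23*780.5) = 3.175
Step 2: exp(-beta*E) = 0.04181
Step 3: <E> = 0.2136*0.04181/(1+0.04181) = 0.008572 eV

0.008572


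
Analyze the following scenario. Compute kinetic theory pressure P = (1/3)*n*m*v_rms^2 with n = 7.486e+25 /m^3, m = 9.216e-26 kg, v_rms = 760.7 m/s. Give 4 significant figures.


Step 1: v_rms^2 = 760.7^2 = 5.787e+05
Step 2: n*m = 7.486e+25*9.216e-26 = 6.899
Step 3: P = (1/3)*6.899*5.787e+05 = 1.331e+06 Pa

1.331e+06


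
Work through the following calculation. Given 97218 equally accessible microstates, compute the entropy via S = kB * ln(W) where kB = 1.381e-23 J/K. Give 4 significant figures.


Step 1: ln(W) = ln(97218) = 11.48
Step 2: S = kB * ln(W) = 1.381e-23 * 11.48
Step 3: S = 1.586e-22 J/K

1.586e-22


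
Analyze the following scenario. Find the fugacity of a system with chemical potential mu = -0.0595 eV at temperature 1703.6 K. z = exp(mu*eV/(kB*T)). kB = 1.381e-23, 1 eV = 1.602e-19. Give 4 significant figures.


Step 1: Convert mu to Joules: -0.0595*1.602e-19 = -9.532e-21 J
Step 2: kB*T = 1.381e-23*1703.6 = 2.353e-20 J
Step 3: mu/(kB*T) = -0.4052
Step 4: z = exp(-0.4052) = 0.6669

0.6669


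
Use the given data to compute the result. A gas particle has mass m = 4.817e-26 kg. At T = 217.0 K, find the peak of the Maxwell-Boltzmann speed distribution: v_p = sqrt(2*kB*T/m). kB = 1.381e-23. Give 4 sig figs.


Step 1: Numerator = 2*kB*T = 2*1.381e-23*217.0 = 5.994e-21
Step 2: Ratio = 5.994e-21 / 4.817e-26 = 1.244e+05
Step 3: v_p = sqrt(1.244e+05) = 352.7 m/s

352.7


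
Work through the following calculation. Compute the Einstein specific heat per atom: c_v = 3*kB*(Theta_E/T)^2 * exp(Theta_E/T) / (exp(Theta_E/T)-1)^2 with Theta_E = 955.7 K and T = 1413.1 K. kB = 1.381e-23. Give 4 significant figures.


Step 1: x = Theta_E/T = 955.7/1413.1 = 0.6763
Step 2: x^2 = 0.4574
Step 3: exp(x) = 1.967
Step 4: c_v = 3*1.381e-23*0.4574*1.967/(1.967-1)^2 = 3.989e-23

3.989e-23


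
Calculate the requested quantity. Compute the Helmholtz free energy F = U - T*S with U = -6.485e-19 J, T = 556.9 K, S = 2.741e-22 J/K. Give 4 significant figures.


Step 1: T*S = 556.9 * 2.741e-22 = 1.526e-19 J
Step 2: F = U - T*S = -6.485e-19 - 1.526e-19
Step 3: F = -8.011e-19 J

-8.011e-19


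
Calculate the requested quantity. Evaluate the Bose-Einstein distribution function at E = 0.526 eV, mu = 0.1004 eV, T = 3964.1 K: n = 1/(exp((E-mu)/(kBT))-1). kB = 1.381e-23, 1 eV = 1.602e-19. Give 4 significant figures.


Step 1: (E - mu) = 0.4256 eV
Step 2: x = (E-mu)*eV/(kB*T) = 0.4256*1.602e-19/(1.381e-23*3964.1) = 1.245
Step 3: exp(x) = 3.474
Step 4: n = 1/(exp(x)-1) = 0.4041

0.4041


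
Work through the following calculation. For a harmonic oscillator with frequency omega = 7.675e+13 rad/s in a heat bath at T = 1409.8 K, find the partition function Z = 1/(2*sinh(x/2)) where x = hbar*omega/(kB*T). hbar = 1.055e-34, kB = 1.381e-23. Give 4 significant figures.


Step 1: Compute x = hbar*omega/(kB*T) = 1.055e-34*7.675e+13/(1.381e-23*1409.8) = 0.4159
Step 2: x/2 = 0.2079
Step 3: sinh(x/2) = 0.2094
Step 4: Z = 1/(2*0.2094) = 2.387

2.387


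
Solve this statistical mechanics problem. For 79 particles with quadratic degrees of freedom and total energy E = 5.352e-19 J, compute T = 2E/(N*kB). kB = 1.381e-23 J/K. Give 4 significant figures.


Step 1: Numerator = 2*E = 2*5.352e-19 = 1.07e-18 J
Step 2: Denominator = N*kB = 79*1.381e-23 = 1.091e-21
Step 3: T = 1.07e-18 / 1.091e-21 = 981.1 K

981.1


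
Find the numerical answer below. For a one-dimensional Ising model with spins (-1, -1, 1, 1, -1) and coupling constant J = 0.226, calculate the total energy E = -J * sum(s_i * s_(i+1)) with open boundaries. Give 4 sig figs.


Step 1: Nearest-neighbor products: 1, -1, 1, -1
Step 2: Sum of products = 0
Step 3: E = -0.226 * 0 = 0

0


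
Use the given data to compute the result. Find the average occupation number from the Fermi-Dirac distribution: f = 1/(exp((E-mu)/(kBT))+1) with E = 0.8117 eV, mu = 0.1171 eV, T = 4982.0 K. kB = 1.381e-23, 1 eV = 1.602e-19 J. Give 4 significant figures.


Step 1: (E - mu) = 0.8117 - 0.1171 = 0.6946 eV
Step 2: Convert: (E-mu)*eV = 1.113e-19 J
Step 3: x = (E-mu)*eV/(kB*T) = 1.617
Step 4: f = 1/(exp(1.617)+1) = 0.1656

0.1656


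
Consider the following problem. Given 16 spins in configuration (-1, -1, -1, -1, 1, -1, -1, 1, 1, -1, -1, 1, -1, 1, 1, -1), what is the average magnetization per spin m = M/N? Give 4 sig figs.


Step 1: Count up spins (+1): 6, down spins (-1): 10
Step 2: Total magnetization M = 6 - 10 = -4
Step 3: m = M/N = -4/16 = -0.25

-0.25


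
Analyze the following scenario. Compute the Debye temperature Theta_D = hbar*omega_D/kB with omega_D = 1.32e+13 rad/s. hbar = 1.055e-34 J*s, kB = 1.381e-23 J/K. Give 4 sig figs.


Step 1: hbar*omega_D = 1.055e-34 * 1.32e+13 = 1.393e-21 J
Step 2: Theta_D = 1.393e-21 / 1.381e-23
Step 3: Theta_D = 100.8 K

100.8


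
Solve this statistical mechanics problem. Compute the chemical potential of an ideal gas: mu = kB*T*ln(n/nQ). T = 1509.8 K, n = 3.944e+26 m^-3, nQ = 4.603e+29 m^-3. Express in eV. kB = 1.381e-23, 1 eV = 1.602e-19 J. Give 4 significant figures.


Step 1: n/nQ = 3.944e+26/4.603e+29 = 0.0008568
Step 2: ln(n/nQ) = -7.062
Step 3: mu = kB*T*ln(n/nQ) = 2.085e-20*-7.062 = -1.473e-19 J
Step 4: Convert to eV: -1.473e-19/1.602e-19 = -0.9192 eV

-0.9192


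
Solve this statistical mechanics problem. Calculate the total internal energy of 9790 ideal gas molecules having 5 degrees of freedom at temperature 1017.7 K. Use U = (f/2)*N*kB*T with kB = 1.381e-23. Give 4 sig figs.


Step 1: f/2 = 5/2 = 2.5
Step 2: N*kB*T = 9790*1.381e-23*1017.7 = 1.376e-16
Step 3: U = 2.5 * 1.376e-16 = 3.44e-16 J

3.44e-16


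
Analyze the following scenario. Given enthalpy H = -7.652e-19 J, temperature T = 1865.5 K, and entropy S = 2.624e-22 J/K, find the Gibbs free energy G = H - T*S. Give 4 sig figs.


Step 1: T*S = 1865.5 * 2.624e-22 = 4.895e-19 J
Step 2: G = H - T*S = -7.652e-19 - 4.895e-19
Step 3: G = -1.255e-18 J

-1.255e-18


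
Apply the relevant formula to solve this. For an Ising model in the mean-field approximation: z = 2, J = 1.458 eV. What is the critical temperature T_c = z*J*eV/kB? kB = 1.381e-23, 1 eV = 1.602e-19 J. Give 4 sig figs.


Step 1: z*J = 2*1.458 = 2.916 eV
Step 2: Convert to Joules: 2.916*1.602e-19 = 4.671e-19 J
Step 3: T_c = 4.671e-19 / 1.381e-23 = 3.383e+04 K

3.383e+04


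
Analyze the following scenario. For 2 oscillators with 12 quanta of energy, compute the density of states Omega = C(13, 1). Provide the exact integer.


Step 1: Use binomial coefficient C(13, 1)
Step 2: Numerator = 13! / 12!
Step 3: Denominator = 1!
Step 4: Omega = 13

13


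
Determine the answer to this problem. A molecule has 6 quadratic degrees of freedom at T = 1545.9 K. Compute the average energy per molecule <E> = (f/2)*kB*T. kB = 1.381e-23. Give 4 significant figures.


Step 1: f/2 = 6/2 = 3
Step 2: kB*T = 1.381e-23 * 1545.9 = 2.135e-20
Step 3: <E> = 3 * 2.135e-20 = 6.405e-20 J

6.405e-20


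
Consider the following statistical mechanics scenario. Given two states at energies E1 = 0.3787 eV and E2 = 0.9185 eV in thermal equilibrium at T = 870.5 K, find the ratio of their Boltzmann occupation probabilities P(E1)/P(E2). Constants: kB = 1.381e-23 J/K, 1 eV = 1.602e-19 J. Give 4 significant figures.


Step 1: Compute energy difference dE = E1 - E2 = 0.3787 - 0.9185 = -0.5398 eV
Step 2: Convert to Joules: dE_J = -0.5398 * 1.602e-19 = -8.648e-20 J
Step 3: Compute exponent = -dE_J / (kB * T) = -(-8.648e-20) / (1.381e-23 * 870.5) = 7.193
Step 4: P(E1)/P(E2) = exp(7.193) = 1331

1331


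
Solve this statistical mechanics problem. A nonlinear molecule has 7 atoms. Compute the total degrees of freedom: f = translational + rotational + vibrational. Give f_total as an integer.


Step 1: Translational DOF = 3
Step 2: Rotational DOF (nonlinear) = 3
Step 3: Vibrational DOF = 3*7 - 6 = 15
Step 4: Total = 3 + 3 + 15 = 21

21


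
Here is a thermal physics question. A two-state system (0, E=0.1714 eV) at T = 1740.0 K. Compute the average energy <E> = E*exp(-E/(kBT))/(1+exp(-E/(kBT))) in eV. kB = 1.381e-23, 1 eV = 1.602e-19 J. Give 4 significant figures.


Step 1: beta*E = 0.1714*1.602e-19/(1.381e-23*1740.0) = 1.143
Step 2: exp(-beta*E) = 0.319
Step 3: <E> = 0.1714*0.319/(1+0.319) = 0.04145 eV

0.04145


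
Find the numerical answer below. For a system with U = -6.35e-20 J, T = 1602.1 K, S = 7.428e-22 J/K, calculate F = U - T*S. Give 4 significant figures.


Step 1: T*S = 1602.1 * 7.428e-22 = 1.19e-18 J
Step 2: F = U - T*S = -6.35e-20 - 1.19e-18
Step 3: F = -1.254e-18 J

-1.254e-18


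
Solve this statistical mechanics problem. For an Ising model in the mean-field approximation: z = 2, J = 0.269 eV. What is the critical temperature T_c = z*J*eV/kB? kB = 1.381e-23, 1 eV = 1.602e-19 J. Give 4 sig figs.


Step 1: z*J = 2*0.269 = 0.538 eV
Step 2: Convert to Joules: 0.538*1.602e-19 = 8.619e-20 J
Step 3: T_c = 8.619e-20 / 1.381e-23 = 6241 K

6241


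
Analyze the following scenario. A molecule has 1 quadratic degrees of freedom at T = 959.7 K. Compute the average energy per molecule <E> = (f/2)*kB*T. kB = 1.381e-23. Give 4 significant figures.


Step 1: f/2 = 1/2 = 0.5
Step 2: kB*T = 1.381e-23 * 959.7 = 1.325e-20
Step 3: <E> = 0.5 * 1.325e-20 = 6.627e-21 J

6.627e-21


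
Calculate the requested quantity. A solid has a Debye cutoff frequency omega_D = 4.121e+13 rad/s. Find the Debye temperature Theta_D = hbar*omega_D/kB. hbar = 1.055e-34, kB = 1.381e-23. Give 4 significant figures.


Step 1: hbar*omega_D = 1.055e-34 * 4.121e+13 = 4.348e-21 J
Step 2: Theta_D = 4.348e-21 / 1.381e-23
Step 3: Theta_D = 314.8 K

314.8


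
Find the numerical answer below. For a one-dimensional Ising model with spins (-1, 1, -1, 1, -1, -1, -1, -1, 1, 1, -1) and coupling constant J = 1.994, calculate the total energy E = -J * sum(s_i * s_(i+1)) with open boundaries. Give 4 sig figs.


Step 1: Nearest-neighbor products: -1, -1, -1, -1, 1, 1, 1, -1, 1, -1
Step 2: Sum of products = -2
Step 3: E = -1.994 * -2 = 3.988

3.988


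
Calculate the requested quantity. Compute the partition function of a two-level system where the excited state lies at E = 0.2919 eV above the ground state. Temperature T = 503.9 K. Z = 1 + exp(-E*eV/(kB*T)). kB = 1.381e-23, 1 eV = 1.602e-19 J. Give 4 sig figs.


Step 1: Compute beta*E = E*eV/(kB*T) = 0.2919*1.602e-19/(1.381e-23*503.9) = 6.72
Step 2: exp(-beta*E) = exp(-6.72) = 0.001207
Step 3: Z = 1 + 0.001207 = 1.001

1.001


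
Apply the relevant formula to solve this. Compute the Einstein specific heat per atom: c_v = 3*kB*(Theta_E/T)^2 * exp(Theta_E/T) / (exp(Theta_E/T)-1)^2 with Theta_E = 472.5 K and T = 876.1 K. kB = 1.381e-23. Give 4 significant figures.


Step 1: x = Theta_E/T = 472.5/876.1 = 0.5393
Step 2: x^2 = 0.2909
Step 3: exp(x) = 1.715
Step 4: c_v = 3*1.381e-23*0.2909*1.715/(1.715-1)^2 = 4.044e-23

4.044e-23


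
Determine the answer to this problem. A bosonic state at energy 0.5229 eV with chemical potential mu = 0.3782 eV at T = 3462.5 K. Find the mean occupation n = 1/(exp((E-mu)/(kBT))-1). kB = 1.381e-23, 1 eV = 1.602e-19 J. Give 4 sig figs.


Step 1: (E - mu) = 0.1447 eV
Step 2: x = (E-mu)*eV/(kB*T) = 0.1447*1.602e-19/(1.381e-23*3462.5) = 0.4848
Step 3: exp(x) = 1.624
Step 4: n = 1/(exp(x)-1) = 1.603

1.603


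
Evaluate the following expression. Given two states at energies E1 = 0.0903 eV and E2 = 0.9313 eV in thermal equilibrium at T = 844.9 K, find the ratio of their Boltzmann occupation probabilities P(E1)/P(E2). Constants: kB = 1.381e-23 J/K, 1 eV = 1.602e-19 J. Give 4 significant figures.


Step 1: Compute energy difference dE = E1 - E2 = 0.0903 - 0.9313 = -0.841 eV
Step 2: Convert to Joules: dE_J = -0.841 * 1.602e-19 = -1.347e-19 J
Step 3: Compute exponent = -dE_J / (kB * T) = -(-1.347e-19) / (1.381e-23 * 844.9) = 11.55
Step 4: P(E1)/P(E2) = exp(11.55) = 1.034e+05

1.034e+05


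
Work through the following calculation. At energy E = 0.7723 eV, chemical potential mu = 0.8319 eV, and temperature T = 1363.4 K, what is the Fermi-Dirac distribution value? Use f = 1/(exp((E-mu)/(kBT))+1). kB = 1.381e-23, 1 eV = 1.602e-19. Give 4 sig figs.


Step 1: (E - mu) = 0.7723 - 0.8319 = -0.0596 eV
Step 2: Convert: (E-mu)*eV = -9.548e-21 J
Step 3: x = (E-mu)*eV/(kB*T) = -0.5071
Step 4: f = 1/(exp(-0.5071)+1) = 0.6241

0.6241
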